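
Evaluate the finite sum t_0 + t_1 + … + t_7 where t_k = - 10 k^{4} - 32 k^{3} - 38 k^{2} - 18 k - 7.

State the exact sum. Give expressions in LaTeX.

Σ = -77728

t_(k+1)/t_k = (10*k**4 + 72*k**3 + 194*k**2 + 230*k + 105)/(10*k**4 + 32*k**3 + 38*k**2 + 18*k + 7).
So A=1 and B=1, with C=k**4 + 16*k**3/5 + 19*k**2/5 + 9*k/5 + 7/10.
Set up (1)·f(k+1) − (1)·f(k) − (k**4 + 16*k**3/5 + 19*k**2/5 + 9*k/5 + 7/10) = 0.
From deg A=0, deg B=0, deg C=4: d=5.
A polynomial solution: f(k) = k*(2*k**4 + 3*k**3 - 2*k + 4)/10.
So s_k = (B(k−1)f/C)·t_k = (k*(2*k**4 + 3*k**3 - 2*k + 4)/(10*k**4 + 32*k**3 + 38*k**2 + 18*k + 7))·t_k = k*(-2*k**4 - 3*k**3 + 2*k - 4).
s_(k+1) − s_k = -10*k**4 - 32*k**3 - 38*k**2 - 18*k - 7 = t_k.
Sum = s_(8) − s_(0); s_(8) = -77728, s_(0) = 0 ⇒ -77728.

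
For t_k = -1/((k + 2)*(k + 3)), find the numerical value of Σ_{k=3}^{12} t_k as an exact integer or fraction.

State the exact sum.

Σ = -2/15

Compute t_(k+1)/t_k: get (k + 2)/(k + 4).
Take A(k)=k + 2, B(k)=k + 4, C(k)=1.
Set up (k + 2)·f(k+1) − (k + 3)·f(k) − (1) = 0.
Degrees (1,1,0) ⇒ d ≤ 1.
Match coefficients ⇒ f(k) = k/2.
Certificate R = B(k−1)f/C = k*(k + 3)/2 gives s_k = -k/(2*k + 4).
Check: Δs_k = -1/(k**2 + 5*k + 6). ✓
Sum = s_(13) − s_(3); s_(13) = -13/30, s_(3) = -3/10 ⇒ -2/15.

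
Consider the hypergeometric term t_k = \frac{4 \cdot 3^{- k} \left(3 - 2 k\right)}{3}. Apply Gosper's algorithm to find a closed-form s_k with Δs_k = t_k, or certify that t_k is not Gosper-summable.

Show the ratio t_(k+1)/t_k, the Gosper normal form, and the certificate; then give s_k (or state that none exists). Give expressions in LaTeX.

Step 1: r(k) = (2*k - 1)/(3*(2*k - 3)).
A = 1/3, B = 1, C = k - 3/2.
Need (1/3)·f(k+1) − (1)·f(k) = k - 3/2.
Bound: deg f ≤ 1.
Solving with deg f ≤ 1: f(k) = -3*(k - 1)/2.
So s_k = (B(k−1)f/C)·t_k = (-3*(k - 1)/(2*k - 3))·t_k = 4*(k - 1)/3**k.
Verify: 4*(3 - 2*k)/(3*3**k) matches t_k.

s_k = 4 \cdot 3^{- k} \left(k - 1\right)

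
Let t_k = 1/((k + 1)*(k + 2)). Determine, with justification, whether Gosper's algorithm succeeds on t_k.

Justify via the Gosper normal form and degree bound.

Compute t_(k+1)/t_k: get (k + 1)/(k + 3).
So A=k + 1 and B=k + 3, with C=1.
f must satisfy (k + 1)·f(k+1) − (k + 2)·f(k) = 1.
deg f ≤ 1 (via 1,1,0).
Solving with deg f ≤ 1: f(k) = k.
Get s_k = R·t_k = k/(k + 1) with R(k) = B(k−1)f(k)/C(k) = k*(k + 2).
s_(k+1) − s_k = 1/(k**2 + 3*k + 2) = t_k.

Yes. s_k = k/(k + 1).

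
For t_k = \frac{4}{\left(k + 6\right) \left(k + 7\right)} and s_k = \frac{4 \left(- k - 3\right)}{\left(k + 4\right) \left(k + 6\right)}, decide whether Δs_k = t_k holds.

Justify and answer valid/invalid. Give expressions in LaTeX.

s_(k+1) = 4*(-k - 4)/((k + 5)*(k + 7))
s_(k+1) − s_k = 4*(k**2 + 7*k + 9)/(k**4 + 22*k**3 + 179*k**2 + 638*k + 840)
(s_(k+1) − s_k) − t_k = 4*(-2*k - 11)/(k**4 + 22*k**3 + 179*k**2 + 638*k + 840)

Invalid: residual \frac{4 \left(- 2 k - 11\right)}{k^{4} + 22 k^{3} + 179 k^{2} + 638 k + 840} ≠ 0.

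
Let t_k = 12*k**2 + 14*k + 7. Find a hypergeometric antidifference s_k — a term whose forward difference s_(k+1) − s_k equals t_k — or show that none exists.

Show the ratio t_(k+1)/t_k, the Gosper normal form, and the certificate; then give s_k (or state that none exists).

s_k = k*(4*k**2 + k + 2)

r(k) = (12*k**2 + 38*k + 33)/(12*k**2 + 14*k + 7) after simplifying.
A = 1, B = 1, C = k**2 + 7*k/6 + 7/12.
Need (1)·f(k+1) − (1)·f(k) = k**2 + 7*k/6 + 7/12.
Bound: deg f ≤ 3.
Solving with deg f ≤ 3: f(k) = k*(4*k**2 + k + 2)/12.
R(k) = B(k−1)·f(k)/C(k) = k*(4*k**2 + k + 2)/(12*k**2 + 14*k + 7); s_k = R·t_k = k*(4*k**2 + k + 2).
Check: Δs_k = 12*k**2 + 14*k + 7. ✓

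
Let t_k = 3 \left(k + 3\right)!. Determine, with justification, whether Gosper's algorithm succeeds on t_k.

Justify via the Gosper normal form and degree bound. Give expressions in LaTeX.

No — t_k has no hypergeometric antidifference.

Ratio r(k) = k + 4.
Factor: A=k + 4; B=1; C=1.
f must satisfy (k + 4)·f(k+1) − (1)·f(k) = 1.
d = -1 from the (1,0,0) case.
Bound -1 < 0, so the key equation has no polynomial solution.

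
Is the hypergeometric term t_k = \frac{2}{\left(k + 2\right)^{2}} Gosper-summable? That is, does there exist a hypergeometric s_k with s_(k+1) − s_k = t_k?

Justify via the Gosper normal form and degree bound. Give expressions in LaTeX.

The ratio is (k + 2)**2/(k + 3)**2.
So A=k**2 + 4*k + 4 and B=k**2 + 6*k + 9, with C=1.
f must satisfy (k**2 + 4*k + 4)·f(k+1) − (k**2 + 4*k + 4)·f(k) = 1.
Bound: deg f ≤ 0.
Write f(k) = c0. Then LHS − RHS = -1, requiring -1 = 0: contradictory. No certificate.

No — the linear system for f has no solution.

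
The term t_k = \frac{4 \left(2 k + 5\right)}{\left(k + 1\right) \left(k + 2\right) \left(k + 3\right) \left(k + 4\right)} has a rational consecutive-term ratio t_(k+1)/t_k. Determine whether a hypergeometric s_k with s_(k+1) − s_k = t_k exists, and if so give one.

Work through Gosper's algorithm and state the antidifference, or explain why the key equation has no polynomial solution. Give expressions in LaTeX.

t_(k+1)/t_k = (k + 1)*(2*k + 7)/((k + 5)*(2*k + 5)).
Take A(k)=k + 1, B(k)=k + 5, C(k)=k + 5/2.
f must satisfy (k + 1)·f(k+1) − (k + 4)·f(k) = k + 5/2.
Degrees (1,1,1) ⇒ d ≤ 3.
A polynomial solution: f(k) = k*(k + 2)*(k + 4)/6.
So s_k = (B(k−1)f/C)·t_k = (k*(k + 2)*(k + 4)**2/(3*(2*k + 5)))·t_k = 4*k*(k + 4)/(3*(k**2 + 4*k + 3)).
s_(k+1) − s_k = 4*(2*k + 5)/(k**4 + 10*k**3 + 35*k**2 + 50*k + 24) = t_k.

s_k = \frac{4 k \left(k + 4\right)}{3 \left(k^{2} + 4 k + 3\right)}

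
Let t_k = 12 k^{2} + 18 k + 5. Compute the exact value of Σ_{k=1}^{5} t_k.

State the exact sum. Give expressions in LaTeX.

Σ = 955

t_(k+1)/t_k = (12*k**2 + 42*k + 35)/(12*k**2 + 18*k + 5).
So A=1 and B=1, with C=k**2 + 3*k/2 + 5/12.
Solve (1)·f(k+1) − (1)·f(k) = k**2 + 3*k/2 + 5/12.
Degrees (0,0,2) ⇒ d ≤ 3.
Solving with deg f ≤ 3: f(k) = k*(4*k**2 + 3*k - 2)/12.
Then R = B(k−1)f/C = k*(4*k**2 + 3*k - 2)/(12*k**2 + 18*k + 5), so s_k = R(k)·t_k = k*(4*k**2 + 3*k - 2).
s_(k+1) − s_k = 12*k**2 + 18*k + 5 = t_k.
Telescoping: Σ = s_(6) − s_(1) = 960 − (5) = 955.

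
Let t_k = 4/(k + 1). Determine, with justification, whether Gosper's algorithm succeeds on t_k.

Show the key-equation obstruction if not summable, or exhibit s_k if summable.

r(k) = (k + 1)/(k + 2) after simplifying.
Normal form (A,B,C) = (k + 1, k + 2, 1).
Key eq: (k + 1)·f(k+1) = (k + 1)·f(k) + (1).
d = 0 from the (1,1,0) case.
Write f(k) = c0. Then LHS − RHS = -1, requiring -1 = 0: contradictory. No certificate.

No — key equation has no polynomial f.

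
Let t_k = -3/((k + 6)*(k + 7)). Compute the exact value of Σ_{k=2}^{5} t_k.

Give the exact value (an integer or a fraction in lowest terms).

Σ = -1/8

r(k) = (k + 6)/(k + 8) after simplifying.
So A=k + 6 and B=k + 8, with C=1.
Key eq: (k + 6)·f(k+1) = (k + 7)·f(k) + (1).
Bound: deg f ≤ 1.
A polynomial solution: f(k) = k/6.
Get s_k = R·t_k = -k/(2*k + 12) with R(k) = B(k−1)f(k)/C(k) = k*(k + 7)/6.
Check: Δs_k = -3/(k**2 + 13*k + 42). ✓
Telescoping: Σ = s_(6) − s_(2) = -1/4 − (-1/8) = -1/8.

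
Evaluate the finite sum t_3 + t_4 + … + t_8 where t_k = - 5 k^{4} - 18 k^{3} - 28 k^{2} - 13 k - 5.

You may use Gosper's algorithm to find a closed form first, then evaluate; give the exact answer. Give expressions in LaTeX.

The ratio is (5*k**4 + 38*k**3 + 112*k**2 + 143*k + 69)/(5*k**4 + 18*k**3 + 28*k**2 + 13*k + 5).
Gosper form: A/B · C(k+1)/C(k) with A=1, B=1, C=k**4 + 18*k**3/5 + 28*k**2/5 + 13*k/5 + 1.
Need (1)·f(k+1) − (1)·f(k) = k**4 + 18*k**3/5 + 28*k**2/5 + 13*k/5 + 1.
deg f ≤ 5 (via 0,0,4).
A polynomial solution: f(k) = k*(k**4 + 2*k**3 + 2*k**2 - 3*k + 3)/5.
R(k) = B(k−1)·f(k)/C(k) = k*(k**4 + 2*k**3 + 2*k**2 - 3*k + 3)/(5*k**4 + 18*k**3 + 28*k**2 + 13*k + 5); s_k = R·t_k = k*(-k**4 - 2*k**3 - 2*k**2 + 3*k - 3).
Δs = -5*k**4 - 18*k**3 - 28*k**2 - 13*k - 5, as required.
Σ_(k=3)^(8) t_k = s_(9) − s_(3) = -73413 − (-441) = -72972.

Σ = -72972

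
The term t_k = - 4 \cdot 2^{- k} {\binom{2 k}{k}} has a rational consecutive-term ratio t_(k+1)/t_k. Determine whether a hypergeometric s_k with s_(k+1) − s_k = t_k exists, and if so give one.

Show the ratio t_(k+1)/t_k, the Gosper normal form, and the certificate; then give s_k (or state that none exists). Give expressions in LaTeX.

The ratio is (2*k + 1)/(k + 1).
Normal form (A,B,C) = (2*k + 1, k + 1, 1).
f must satisfy (2*k + 1)·f(k+1) − (k)·f(k) = 1.
Degrees (1,1,0) ⇒ d ≤ -1.
Bound -1 < 0, so the key equation has no polynomial solution.

not Gosper-summable; s_k does not exist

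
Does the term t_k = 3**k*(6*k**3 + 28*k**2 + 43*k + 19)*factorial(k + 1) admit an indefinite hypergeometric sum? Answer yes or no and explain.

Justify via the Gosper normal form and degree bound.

Yes. s_k = 3**k*(2*k**2 + 2*k - 1)*factorial(k + 1).

Compute t_(k+1)/t_k: get 3*(6*k**4 + 58*k**3 + 209*k**2 + 330*k + 192)/(6*k**3 + 28*k**2 + 43*k + 19).
Normal form (A,B,C) = (3*k + 6, 1, k**3 + 14*k**2/3 + 43*k/6 + 19/6).
Set up (3*k + 6)·f(k+1) − (1)·f(k) − (k**3 + 14*k**2/3 + 43*k/6 + 19/6) = 0.
deg f ≤ 2 (via 1,0,3).
A polynomial solution: f(k) = (2*k**2 + 2*k - 1)/6.
So s_k = (B(k−1)f/C)·t_k = ((2*k**2 + 2*k - 1)/(6*k**3 + 28*k**2 + 43*k + 19))·t_k = 3**k*(2*k**2 + 2*k - 1)*factorial(k + 1).
Check: Δs_k = 3**k*(6*k**3 + 28*k**2 + 43*k + 19)*factorial(k + 1). ✓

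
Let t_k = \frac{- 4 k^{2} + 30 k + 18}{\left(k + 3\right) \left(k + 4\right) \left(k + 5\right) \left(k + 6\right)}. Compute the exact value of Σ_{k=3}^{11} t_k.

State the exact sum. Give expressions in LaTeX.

Σ = 27/560

t_(k+1)/t_k = (k + 3)*(15*k - 2*(k + 1)**2 + 24)/((k + 7)*(-2*k**2 + 15*k + 9)).
Normal form (A,B,C) = (k + 3, k + 7, k**2 - 15*k/2 - 9/2).
Key eq: (k + 3)·f(k+1) = (k + 6)·f(k) + (k**2 - 15*k/2 - 9/2).
deg f ≤ 3 (via 1,1,2).
Coefficient equations give f(k) = -k*(k**2 + 92*k + 27)/80.
R(k) = B(k−1)·f(k)/C(k) = -k*(k + 6)*(k**2 + 92*k + 27)/(40*(2*k**2 - 15*k - 9)); s_k = R·t_k = k*(k**2 + 92*k + 27)/(20*(k + 3)*(k + 4)*(k + 5)).
Δs = 2*(-2*k**2 + 15*k + 9)/(k**4 + 18*k**3 + 119*k**2 + 342*k + 360), as required.
Evaluate s at k=12 and k=3: 3/16 and 39/280; difference 27/560.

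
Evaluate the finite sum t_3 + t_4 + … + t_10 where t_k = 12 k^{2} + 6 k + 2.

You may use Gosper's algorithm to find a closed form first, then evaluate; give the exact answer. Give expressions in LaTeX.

Σ = 4888

t_(k+1)/t_k = (6*k**2 + 15*k + 10)/(6*k**2 + 3*k + 1).
Gosper form: A/B · C(k+1)/C(k) with A=1, B=1, C=k**2 + k/2 + 1/6.
Solve (1)·f(k+1) − (1)·f(k) = k**2 + k/2 + 1/6.
deg f ≤ 3 (via 0,0,2).
Coefficient equations give f(k) = k*(4*k**2 - 3*k + 1)/12.
Get s_k = R·t_k = k*(4*k**2 - 3*k + 1) with R(k) = B(k−1)f(k)/C(k) = k*(4*k**2 - 3*k + 1)/(2*(6*k**2 + 3*k + 1)).
Check: Δs_k = 12*k**2 + 6*k + 2. ✓
Σ_(k=3)^(10) t_k = s_(11) − s_(3) = 4972 − (84) = 4888.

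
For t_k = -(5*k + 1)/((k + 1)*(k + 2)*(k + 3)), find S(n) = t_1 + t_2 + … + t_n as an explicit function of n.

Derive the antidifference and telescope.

t_(k+1)/t_k = (k + 1)*(5*k + 6)/((k + 4)*(5*k + 1)).
Normal form (A,B,C) = (k + 1, k + 4, k + 1/5).
Set up (k + 1)·f(k+1) − (k + 3)·f(k) − (k + 1/5) = 0.
deg f ≤ 2 (via 1,1,1).
A polynomial solution: f(k) = k*(3*k - 1)/10.
So s_k = (B(k−1)f/C)·t_k = (k*(k + 3)*(3*k - 1)/(2*(5*k + 1)))·t_k = k*(1 - 3*k)/(2*(k + 1)*(k + 2)).
s_(k+1) − s_k = (-5*k - 1)/(k**3 + 6*k**2 + 11*k + 6) = t_k.
s_(n+1) = (-3*n**2 - 5*n - 2)/(2*(n**2 + 5*n + 6)) and s_(1) = -1/6, so S(n) = n*(-4*n - 5)/(3*(n**2 + 5*n + 6)).

S(n) = n*(-4*n - 5)/(3*(n**2 + 5*n + 6))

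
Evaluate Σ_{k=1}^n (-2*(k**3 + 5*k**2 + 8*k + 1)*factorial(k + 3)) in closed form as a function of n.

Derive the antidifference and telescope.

S(n) = -2*n*(n + 2)*factorial(n + 4)

Compute t_(k+1)/t_k: get (k**4 + 12*k**3 + 53*k**2 + 99*k + 60)/(k**3 + 5*k**2 + 8*k + 1).
So A=k + 4 and B=1, with C=k**3 + 5*k**2 + 8*k + 1.
Need (k + 4)·f(k+1) − (1)·f(k) = k**3 + 5*k**2 + 8*k + 1.
deg f ≤ 2 (via 1,0,3).
Match coefficients ⇒ f(k) = (k - 1)*(k + 1).
Certificate R = B(k−1)f/C = (k - 1)*(k + 1)/(k**3 + 5*k**2 + 8*k + 1) gives s_k = -2*(k - 1)*(k + 1)*factorial(k + 3).
Verify: -2*(k**3 + 5*k**2 + 8*k + 1)*factorial(k + 3) matches t_k.
Evaluate: s_(n+1) = -2*n*(n + 2)*factorial(n + 4); subtract s_(1) = 0 ⇒ S(n) = -2*n*(n + 2)*factorial(n + 4).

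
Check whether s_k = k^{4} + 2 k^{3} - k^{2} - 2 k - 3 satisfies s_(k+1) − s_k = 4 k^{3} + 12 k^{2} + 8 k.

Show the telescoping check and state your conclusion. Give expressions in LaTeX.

s_(k+1) = k**4 + 6*k**3 + 11*k**2 + 6*k - 3
s_(k+1) − s_k = 4*k*(k**2 + 3*k + 2)
(s_(k+1) − s_k) − t_k = 0

valid; difference matches t_k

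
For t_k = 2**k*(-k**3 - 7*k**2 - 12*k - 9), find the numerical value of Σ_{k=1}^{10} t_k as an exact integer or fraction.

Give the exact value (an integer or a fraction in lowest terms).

Σ = -3020790

t_(k+1)/t_k = 2*(k**3 + 10*k**2 + 29*k + 29)/(k**3 + 7*k**2 + 12*k + 9).
Normal form (A,B,C) = (2, 1, k**3 + 7*k**2 + 12*k + 9).
Solve (2)·f(k+1) − (1)·f(k) = k**3 + 7*k**2 + 12*k + 9.
d = 3 from the (0,0,3) case.
Solve for f: f(k) = k**3 + k**2 + 2*k + 1 (degree 3 ≤ 3).
R(k) = B(k−1)·f(k)/C(k) = (k**3 + k**2 + 2*k + 1)/(k**3 + 7*k**2 + 12*k + 9); s_k = R·t_k = 2**k*(-k**3 - k**2 - 2*k - 1).
Verify: 2**k*(-k**3 - 7*k**2 - 12*k - 9) matches t_k.
Σ_(k=1)^(10) t_k = s_(11) − s_(1) = -3020800 − (-10) = -3020790.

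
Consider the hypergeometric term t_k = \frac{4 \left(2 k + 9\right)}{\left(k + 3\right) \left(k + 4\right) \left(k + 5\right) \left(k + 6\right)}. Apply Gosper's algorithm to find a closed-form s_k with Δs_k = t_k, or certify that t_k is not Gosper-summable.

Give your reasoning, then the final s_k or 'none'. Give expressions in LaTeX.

Step 1: r(k) = (k + 3)*(2*k + 11)/((k + 7)*(2*k + 9)).
Take A(k)=k + 3, B(k)=k + 7, C(k)=k + 9/2.
Solve (k + 3)·f(k+1) − (k + 6)·f(k) = k + 9/2.
Degrees (1,1,1) ⇒ d ≤ 3.
Match coefficients ⇒ f(k) = k*(k + 4)*(k + 8)/30.
R(k) = B(k−1)·f(k)/C(k) = k*(k + 4)*(k + 6)*(k + 8)/(15*(2*k + 9)); s_k = R·t_k = 4*k*(k + 8)/(15*(k**2 + 8*k + 15)).
Check: Δs_k = 4*(2*k + 9)/(k**4 + 18*k**3 + 119*k**2 + 342*k + 360). ✓

s_k = \frac{4 k \left(k + 8\right)}{15 \left(k^{2} + 8 k + 15\right)}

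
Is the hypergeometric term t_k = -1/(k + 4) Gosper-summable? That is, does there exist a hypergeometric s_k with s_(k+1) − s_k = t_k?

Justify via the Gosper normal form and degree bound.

Compute t_(k+1)/t_k: get (k + 4)/(k + 5).
Factor: A=k + 4; B=k + 5; C=1.
Set up (k + 4)·f(k+1) − (k + 4)·f(k) − (1) = 0.
Degrees (1,1,0) ⇒ d ≤ 0.
Generic f = c0 gives residual -1; -1 = 0 cannot hold, so t_k is not Gosper-summable.

No — the linear system for f has no solution.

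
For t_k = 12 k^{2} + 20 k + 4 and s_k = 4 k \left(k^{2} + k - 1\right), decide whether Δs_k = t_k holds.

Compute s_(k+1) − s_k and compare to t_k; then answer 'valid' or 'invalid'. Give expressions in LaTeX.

s_(k+1) = 4*(k + 1)*(k + (k + 1)**2)
s_(k+1) − s_k = 12*k**2 + 20*k + 4
(s_(k+1) − s_k) − t_k = 0

Valid — Δs_k = t_k.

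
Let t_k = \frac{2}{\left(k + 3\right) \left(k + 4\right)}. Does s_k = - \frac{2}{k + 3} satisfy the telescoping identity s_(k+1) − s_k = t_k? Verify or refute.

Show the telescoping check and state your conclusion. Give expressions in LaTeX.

valid (s_(k+1) − s_k reduces to t_k)

s_(k+1) = -2/(k + 4)
s_(k+1) − s_k = 2/((k + 3)*(k + 4))
(s_(k+1) − s_k) − t_k = 0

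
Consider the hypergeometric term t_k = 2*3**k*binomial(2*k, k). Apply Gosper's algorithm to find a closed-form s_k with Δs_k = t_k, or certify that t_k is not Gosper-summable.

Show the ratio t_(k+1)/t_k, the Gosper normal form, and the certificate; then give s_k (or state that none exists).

none (Gosper's algorithm certifies no s_k)

t_(k+1)/t_k = 6*(2*k + 1)/(k + 1).
Normal form (A,B,C) = (12*k + 6, k + 1, 1).
f must satisfy (12*k + 6)·f(k+1) − (k)·f(k) = 1.
Degrees (1,1,0) ⇒ d ≤ -1.
d = -1 < 0 ⇒ no nonzero polynomial f; not summable.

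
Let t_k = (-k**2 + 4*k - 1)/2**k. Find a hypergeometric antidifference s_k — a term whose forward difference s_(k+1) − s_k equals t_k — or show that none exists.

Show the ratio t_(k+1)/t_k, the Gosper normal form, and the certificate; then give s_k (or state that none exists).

t_(k+1)/t_k = (k**2/2 - k - 1)/(k**2 - 4*k + 1).
Factor: A=1/2; B=1; C=k**2 - 4*k + 1.
Key eq: (1/2)·f(k+1) = (1)·f(k) + (k**2 - 4*k + 1).
d = 2 from the (0,0,2) case.
Solving with deg f ≤ 2: f(k) = -2*k*(k - 2).
Certificate R = B(k−1)f/C = -2*k*(k - 2)/(k**2 - 4*k + 1) gives s_k = 2**(1 - k)*k*(k - 2).
Verify: (-k**2 + 4*k - 1)/2**k matches t_k.

s_k = 2**(1 - k)*k*(k - 2)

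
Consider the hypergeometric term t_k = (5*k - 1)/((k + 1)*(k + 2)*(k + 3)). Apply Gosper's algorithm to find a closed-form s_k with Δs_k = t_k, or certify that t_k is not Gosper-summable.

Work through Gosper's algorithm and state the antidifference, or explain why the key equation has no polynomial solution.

t_(k+1)/t_k = (k + 1)*(5*k + 4)/((k + 4)*(5*k - 1)).
Take A(k)=k + 1, B(k)=k + 4, C(k)=k - 1/5.
f must satisfy (k + 1)·f(k+1) − (k + 3)·f(k) = k - 1/5.
Bound: deg f ≤ 2.
Solve for f: f(k) = k*(k - 2)/5 (degree 2 ≤ 2).
Then R = B(k−1)f/C = k*(k - 2)*(k + 3)/(5*k - 1), so s_k = R(k)·t_k = k*(k - 2)/((k + 1)*(k + 2)).
Check: Δs_k = (5*k - 1)/(k**3 + 6*k**2 + 11*k + 6). ✓

s_k = k*(k - 2)/((k + 1)*(k + 2))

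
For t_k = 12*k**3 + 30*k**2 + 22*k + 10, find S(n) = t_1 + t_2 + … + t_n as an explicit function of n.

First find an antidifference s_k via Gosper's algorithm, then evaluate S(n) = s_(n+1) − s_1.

S(n) = n*(3*n**3 + 16*n**2 + 29*n + 26)

t_(k+1)/t_k = (6*k**3 + 33*k**2 + 59*k + 37)/(6*k**3 + 15*k**2 + 11*k + 5).
Take A(k)=1, B(k)=1, C(k)=k**3 + 5*k**2/2 + 11*k/6 + 5/6.
Solve (1)·f(k+1) − (1)·f(k) = k**3 + 5*k**2/2 + 11*k/6 + 5/6.
From deg A=0, deg B=0, deg C=3: d=4.
Solve for f: f(k) = k*(3*k**3 + 4*k**2 - k + 4)/12 (degree 4 ≤ 4).
Get s_k = R·t_k = k*(3*k**3 + 4*k**2 - k + 4) with R(k) = B(k−1)f(k)/C(k) = k*(3*k**3 + 4*k**2 - k + 4)/(2*(6*k**3 + 15*k**2 + 11*k + 5)).
s_(k+1) − s_k = 12*k**3 + 30*k**2 + 22*k + 10 = t_k.
s_(n+1) = 3*n**4 + 16*n**3 + 29*n**2 + 26*n + 10 and s_(1) = 10, so S(n) = n*(3*n**3 + 16*n**2 + 29*n + 26).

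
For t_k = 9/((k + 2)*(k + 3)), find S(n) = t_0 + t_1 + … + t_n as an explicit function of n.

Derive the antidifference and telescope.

S(n) = 9*(n + 1)/(2*(n + 3))

r(k) = (k + 2)/(k + 4) after simplifying.
Gosper form: A/B · C(k+1)/C(k) with A=k + 2, B=k + 4, C=1.
Need (k + 2)·f(k+1) − (k + 3)·f(k) = 1.
Degrees (1,1,0) ⇒ d ≤ 1.
Solve for f: f(k) = k/2 (degree 1 ≤ 1).
Get s_k = R·t_k = 9*k/(2*(k + 2)) with R(k) = B(k−1)f(k)/C(k) = k*(k + 3)/2.
s_(k+1) − s_k = 9/(k**2 + 5*k + 6) = t_k.
Σ_(k=0)^n t_k = s_(n+1) − s_(0) = (9*(n + 1)/(2*(n + 3))) − (0), i.e. 9*(n + 1)/(2*(n + 3)).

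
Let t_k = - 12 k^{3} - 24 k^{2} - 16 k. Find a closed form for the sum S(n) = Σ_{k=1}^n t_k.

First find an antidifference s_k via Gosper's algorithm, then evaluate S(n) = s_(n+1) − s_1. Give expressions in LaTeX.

Step 1: r(k) = (3*k**3 + 15*k**2 + 25*k + 13)/(k*(3*k**2 + 6*k + 4)).
Normal form (A,B,C) = (1, 1, k**3 + 2*k**2 + 4*k/3).
Need (1)·f(k+1) − (1)·f(k) = k**3 + 2*k**2 + 4*k/3.
From deg A=0, deg B=0, deg C=3: d=4.
Match coefficients ⇒ f(k) = k*(k - 1)*(3*k**2 + 5*k + 4)/12.
Get s_k = R·t_k = k*(-3*k**3 - 2*k**2 + k + 4) with R(k) = B(k−1)f(k)/C(k) = (k - 1)*(3*k**2 + 5*k + 4)/(4*(3*k**2 + 6*k + 4)).
Check: Δs_k = 4*k*(-3*k**2 - 6*k - 4). ✓
Telescope: S(n) = s_(n+1) − s_(1) = n*(-3*n**3 - 14*n**2 - 23*n - 12) − (0) = n*(-3*n**3 - 14*n**2 - 23*n - 12).

S(n) = n \left(- 3 n^{3} - 14 n^{2} - 23 n - 12\right)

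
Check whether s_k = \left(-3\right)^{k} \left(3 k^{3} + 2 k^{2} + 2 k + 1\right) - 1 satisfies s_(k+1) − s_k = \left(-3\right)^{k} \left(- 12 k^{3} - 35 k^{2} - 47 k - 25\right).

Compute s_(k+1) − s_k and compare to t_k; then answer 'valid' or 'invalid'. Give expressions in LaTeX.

s_(k+1) = (-3)**(k + 1)*(2*k + 3*(k + 1)**3 + 2*(k + 1)**2 + 3) - 1
s_(k+1) − s_k = (-3)**k*(-12*k**3 - 35*k**2 - 47*k - 25)
(s_(k+1) − s_k) − t_k = 0

Valid — Δs_k = t_k.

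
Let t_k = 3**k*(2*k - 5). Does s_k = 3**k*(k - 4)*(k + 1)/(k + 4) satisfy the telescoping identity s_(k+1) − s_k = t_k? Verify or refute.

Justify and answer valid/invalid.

s_(k+1) = 3**(k + 1)*(k - 3)*(k + 2)/(k + 5)
s_(k+1) − s_k = 3**k*(2*k**3 + 7*k**2 - 11*k - 52)/(k**2 + 9*k + 20)
(s_(k+1) − s_k) − t_k = 6*3**k*(-k**2 - k + 8)/(k**2 + 9*k + 20)

Invalid: residual 6*3**k*(-k**2 - k + 8)/(k**2 + 9*k + 20) ≠ 0.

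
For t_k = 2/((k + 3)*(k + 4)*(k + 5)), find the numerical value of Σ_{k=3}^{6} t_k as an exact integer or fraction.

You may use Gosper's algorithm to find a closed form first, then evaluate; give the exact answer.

The ratio is (k + 3)/(k + 6).
So A=k + 3 and B=k + 6, with C=1.
Need (k + 3)·f(k+1) − (k + 5)·f(k) = 1.
Degrees (1,1,0) ⇒ d ≤ 2.
Solve for f: f(k) = k*(k + 7)/24 (degree 2 ≤ 2).
Get s_k = R·t_k = k*(k + 7)/(12*(k + 3)*(k + 4)) with R(k) = B(k−1)f(k)/C(k) = k*(k + 5)*(k + 7)/24.
s_(k+1) − s_k = 2/(k**3 + 12*k**2 + 47*k + 60) = t_k.
Σ_(k=3)^(6) t_k = s_(7) − s_(3) = 49/660 − (5/84) = 17/1155.

Σ = 17/1155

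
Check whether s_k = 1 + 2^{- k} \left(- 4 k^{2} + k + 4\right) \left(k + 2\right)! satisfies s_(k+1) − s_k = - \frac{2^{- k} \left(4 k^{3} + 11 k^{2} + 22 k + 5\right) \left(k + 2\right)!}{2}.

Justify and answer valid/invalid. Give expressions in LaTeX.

Valid — Δs_k = t_k.

s_(k+1) = 2**(-k - 1)*(k - 4*(k + 1)**2 + 5)*factorial(k + 3) + 1
s_(k+1) − s_k = -(4*k**3 + 11*k**2 + 22*k + 5)*factorial(k + 2)/(2*2**k)
(s_(k+1) − s_k) − t_k = 0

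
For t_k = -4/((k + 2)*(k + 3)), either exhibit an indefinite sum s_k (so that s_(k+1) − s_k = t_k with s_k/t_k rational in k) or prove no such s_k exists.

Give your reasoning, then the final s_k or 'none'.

Ratio r(k) = (k + 2)/(k + 4).
Factor: A=k + 2; B=k + 4; C=1.
f must satisfy (k + 2)·f(k+1) − (k + 3)·f(k) = 1.
deg f ≤ 1 (via 1,1,0).
Solve for f: f(k) = k/2 (degree 1 ≤ 1).
Get s_k = R·t_k = -2*k/(k + 2) with R(k) = B(k−1)f(k)/C(k) = k*(k + 3)/2.
Verify: -4/(k**2 + 5*k + 6) matches t_k.

s_k = -2*k/(k + 2)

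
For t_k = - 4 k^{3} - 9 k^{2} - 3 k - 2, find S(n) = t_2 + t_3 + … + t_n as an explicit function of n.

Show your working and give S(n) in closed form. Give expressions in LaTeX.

S(n) = - n^{4} - 5 n^{3} - 7 n^{2} - 5 n + 18

Step 1: r(k) = (4*k**3 + 21*k**2 + 33*k + 18)/(4*k**3 + 9*k**2 + 3*k + 2).
Normal form (A,B,C) = (1, 1, k**3 + 9*k**2/4 + 3*k/4 + 1/2).
Solve (1)·f(k+1) − (1)·f(k) = k**3 + 9*k**2/4 + 3*k/4 + 1/2.
d = 4 from the (0,0,3) case.
Solve for f: f(k) = k*(k**3 + k**2 - 2*k + 2)/4 (degree 4 ≤ 4).
Certificate R = B(k−1)f/C = k*(k**3 + k**2 - 2*k + 2)/((k + 2)*(4*k**2 + k + 1)) gives s_k = k*(-k**3 - k**2 + 2*k - 2).
Verify: -4*k**3 - 9*k**2 - 3*k - 2 matches t_k.
Σ_(k=2)^n t_k = s_(n+1) − s_(2) = (-n**4 - 5*n**3 - 7*n**2 - 5*n - 2) − (-20), i.e. -n**4 - 5*n**3 - 7*n**2 - 5*n + 18.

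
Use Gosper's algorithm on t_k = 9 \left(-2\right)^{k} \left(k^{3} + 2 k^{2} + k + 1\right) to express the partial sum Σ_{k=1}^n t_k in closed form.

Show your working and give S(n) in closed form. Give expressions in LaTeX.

t_(k+1)/t_k = 2*(-k**3 - 5*k**2 - 8*k - 5)/(k**3 + 2*k**2 + k + 1).
Take A(k)=-2, B(k)=1, C(k)=k**3 + 2*k**2 + k + 1.
Solve (-2)·f(k+1) − (1)·f(k) = k**3 + 2*k**2 + k + 1.
d = 3 from the (0,0,3) case.
A polynomial solution: f(k) = -(k**3 - k + 1)/3.
R(k) = B(k−1)·f(k)/C(k) = -(k**3 - k + 1)/(3*(k**3 + 2*k**2 + k + 1)); s_k = R·t_k = 3*(-2)**k*(-k**3 + k - 1).
Δs = 9*(-2)**k*(k**3 + 2*k**2 + k + 1), as required.
Σ_(k=1)^n t_k = s_(n+1) − s_(1) = (6*(-2)**n*(n**3 + 3*n**2 + 2*n + 1)) − (6), i.e. 6*(-2)**n*n**3 + 18*(-2)**n*n**2 + 12*(-2)**n*n + 6*(-2)**n - 6.

S(n) = 6 \left(-2\right)^{n} n^{3} + 18 \left(-2\right)^{n} n^{2} + 12 \left(-2\right)^{n} n + 6 \left(-2\right)^{n} - 6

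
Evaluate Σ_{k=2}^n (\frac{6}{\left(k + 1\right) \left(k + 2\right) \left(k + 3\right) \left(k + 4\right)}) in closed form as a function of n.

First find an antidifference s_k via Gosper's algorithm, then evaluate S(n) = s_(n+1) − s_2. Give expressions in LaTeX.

S(n) = \frac{n^{3} + 9 n^{2} + 26 n - 36}{30 \left(n^{3} + 9 n^{2} + 26 n + 24\right)}

t_(k+1)/t_k = (k + 1)/(k + 5).
Gosper form: A/B · C(k+1)/C(k) with A=k + 1, B=k + 5, C=1.
Need (k + 1)·f(k+1) − (k + 4)·f(k) = 1.
deg f ≤ 3 (via 1,1,0).
A polynomial solution: f(k) = k*(k**2 + 6*k + 11)/18.
Certificate R = B(k−1)f/C = k*(k + 4)*(k**2 + 6*k + 11)/18 gives s_k = k*(k**2 + 6*k + 11)/(3*(k + 1)*(k + 2)*(k + 3)).
s_(k+1) − s_k = 6/(k**4 + 10*k**3 + 35*k**2 + 50*k + 24) = t_k.
Telescope: S(n) = s_(n+1) − s_(2) = (n**3 + 9*n**2 + 26*n + 18)/(3*(n**3 + 9*n**2 + 26*n + 24)) − (3/10) = (n**3 + 9*n**2 + 26*n - 36)/(30*(n**3 + 9*n**2 + 26*n + 24)).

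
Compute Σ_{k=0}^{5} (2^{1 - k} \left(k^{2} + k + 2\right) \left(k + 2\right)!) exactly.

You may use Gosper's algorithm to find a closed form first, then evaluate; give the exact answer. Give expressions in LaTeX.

The ratio is (k + 3)*(k + (k + 1)**2 + 3)/(2*(k**2 + k + 2)).
Take A(k)=k/2 + 3/2, B(k)=1, C(k)=k**2 + k + 2.
f must satisfy (k/2 + 3/2)·f(k+1) − (1)·f(k) = k**2 + k + 2.
From deg A=1, deg B=0, deg C=2: d=1.
Match coefficients ⇒ f(k) = 2*(k - 1).
Get s_k = R·t_k = 2**(2 - k)*(k - 1)*factorial(k + 2) with R(k) = B(k−1)f(k)/C(k) = 2*(k - 1)/(k**2 + k + 2).
s_(k+1) − s_k = 2**(1 - k)*(k**2 + k + 2)*factorial(k + 2) = t_k.
Evaluate s at k=6 and k=0: 12600 and -8; difference 12608.

Σ = 12608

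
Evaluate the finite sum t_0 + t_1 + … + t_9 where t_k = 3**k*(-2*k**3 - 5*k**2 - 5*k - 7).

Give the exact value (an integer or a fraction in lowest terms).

t_(k+1)/t_k = 3*(2*k**3 + 11*k**2 + 21*k + 19)/(2*k**3 + 5*k**2 + 5*k + 7).
Normal form (A,B,C) = (3, 1, k**3 + 5*k**2/2 + 5*k/2 + 7/2).
Need (3)·f(k+1) − (1)·f(k) = k**3 + 5*k**2/2 + 5*k/2 + 7/2.
Degrees (0,0,3) ⇒ d ≤ 3.
Solve for f: f(k) = (k**3 - 2*k**2 + 4*k - 1)/2 (degree 3 ≤ 3).
So s_k = (B(k−1)f/C)·t_k = ((k**3 - 2*k**2 + 4*k - 1)/(2*k**3 + 5*k**2 + 5*k + 7))·t_k = 3**k*(-k**3 + 2*k**2 - 4*k + 1).
Check: Δs_k = 3**k*(-2*k**3 - 5*k**2 - 5*k - 7). ✓
Evaluate s at k=10 and k=0: -49542111 and 1; difference -49542112.

Σ = -49542112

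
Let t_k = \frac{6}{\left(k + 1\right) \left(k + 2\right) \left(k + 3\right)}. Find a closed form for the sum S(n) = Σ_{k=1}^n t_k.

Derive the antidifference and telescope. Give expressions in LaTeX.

S(n) = \frac{n \left(n + 5\right)}{2 \left(n^{2} + 5 n + 6\right)}

Ratio r(k) = (k + 1)/(k + 4).
Take A(k)=k + 1, B(k)=k + 4, C(k)=1.
Need (k + 1)·f(k+1) − (k + 3)·f(k) = 1.
deg f ≤ 2 (via 1,1,0).
Solve for f: f(k) = k*(k + 3)/4 (degree 2 ≤ 2).
R(k) = B(k−1)·f(k)/C(k) = k*(k + 3)**2/4; s_k = R·t_k = 3*k*(k + 3)/(2*(k + 1)*(k + 2)).
Verify: 6/(k**3 + 6*k**2 + 11*k + 6) matches t_k.
s_(n+1) = 3*(n**2 + 5*n + 4)/(2*(n**2 + 5*n + 6)) and s_(1) = 1, so S(n) = n*(n + 5)/(2*(n**2 + 5*n + 6)).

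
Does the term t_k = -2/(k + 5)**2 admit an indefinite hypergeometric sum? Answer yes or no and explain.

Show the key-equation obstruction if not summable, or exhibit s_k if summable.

No — t_k has no hypergeometric antidifference.

t_(k+1)/t_k = (k + 5)**2/(k + 6)**2.
Gosper form: A/B · C(k+1)/C(k) with A=k**2 + 10*k + 25, B=k**2 + 12*k + 36, C=1.
Need (k**2 + 10*k + 25)·f(k+1) − (k**2 + 10*k + 25)·f(k) = 1.
d = 0 from the (2,2,0) case.
Write f(k) = c0. Then LHS − RHS = -1, requiring -1 = 0: contradictory. No certificate.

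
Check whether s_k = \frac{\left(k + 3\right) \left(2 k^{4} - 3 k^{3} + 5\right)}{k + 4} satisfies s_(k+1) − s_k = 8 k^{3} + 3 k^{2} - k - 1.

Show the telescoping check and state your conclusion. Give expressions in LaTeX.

s_(k+1) = (k + 4)*(2*(k + 1)**4 - 3*(k + 1)**3 + 5)/(k + 5)
s_(k+1) − s_k = (8*k**5 + 69*k**4 + 148*k**3 + 39*k**2 - 24*k - 11)/(k**2 + 9*k + 20)
(s_(k+1) − s_k) − t_k = (-6*k**4 - 38*k**3 - 11*k**2 + 5*k + 9)/(k**2 + 9*k + 20)

Invalid: residual \frac{- 6 k^{4} - 38 k^{3} - 11 k^{2} + 5 k + 9}{k^{2} + 9 k + 20} ≠ 0.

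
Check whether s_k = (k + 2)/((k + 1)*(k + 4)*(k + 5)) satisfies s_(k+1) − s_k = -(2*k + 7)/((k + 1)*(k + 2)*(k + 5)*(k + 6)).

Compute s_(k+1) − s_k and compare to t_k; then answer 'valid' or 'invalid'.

Invalid: residual 2*(3*k + 8)/(k**5 + 18*k**4 + 121*k**3 + 372*k**2 + 508*k + 240) ≠ 0.

s_(k+1) = (k + 3)/((k + 2)*(k + 5)*(k + 6))
s_(k+1) − s_k = ((k + 1)*(k + 3)*(k + 4) - (k + 2)**2*(k + 6))/((k + 1)*(k + 2)*(k + 4)*(k + 5)*(k + 6))
(s_(k+1) − s_k) − t_k = 2*(3*k + 8)/(k**5 + 18*k**4 + 121*k**3 + 372*k**2 + 508*k + 240)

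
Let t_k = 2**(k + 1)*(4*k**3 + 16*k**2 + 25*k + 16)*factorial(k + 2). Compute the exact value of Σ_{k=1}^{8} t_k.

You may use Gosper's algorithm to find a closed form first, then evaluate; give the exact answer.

Ratio r(k) = 2*(4*k**4 + 40*k**3 + 153*k**2 + 268*k + 183)/(4*k**3 + 16*k**2 + 25*k + 16).
A = 2*k + 6, B = 1, C = k**3 + 4*k**2 + 25*k/4 + 4.
Need (2*k + 6)·f(k+1) − (1)·f(k) = k**3 + 4*k**2 + 25*k/4 + 4.
Bound: deg f ≤ 2.
Match coefficients ⇒ f(k) = (2*k**2 - k + 2)/4.
R(k) = B(k−1)·f(k)/C(k) = (2*k**2 - k + 2)/(4*k**3 + 16*k**2 + 25*k + 16); s_k = R·t_k = 2**(k + 1)*(2*k**2 - k + 2)*factorial(k + 2).
s_(k+1) − s_k = 2**(k + 1)*(4*k**3 + 16*k**2 + 25*k + 16)*factorial(k + 2) = t_k.
Σ_(k=1)^(8) t_k = s_(9) − s_(1) = 6335594496000 − (72) = 6335594495928.

Σ = 6335594495928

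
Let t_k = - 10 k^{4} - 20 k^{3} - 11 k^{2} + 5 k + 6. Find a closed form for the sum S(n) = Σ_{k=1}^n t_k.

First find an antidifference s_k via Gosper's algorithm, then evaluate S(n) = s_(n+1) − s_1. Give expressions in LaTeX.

r(k) = (10*k**4 + 60*k**3 + 131*k**2 + 117*k + 30)/(10*k**4 + 20*k**3 + 11*k**2 - 5*k - 6) after simplifying.
Factor: A=1; B=1; C=k**4 + 2*k**3 + 11*k**2/10 - k/2 - 3/5.
Set up (1)·f(k+1) − (1)·f(k) − (k**4 + 2*k**3 + 11*k**2/10 - k/2 - 3/5) = 0.
Degrees (0,0,4) ⇒ d ≤ 5.
Match coefficients ⇒ f(k) = k*(k + 1)*(2*k**3 - 2*k**2 - k - 2)/10.
Then R = B(k−1)f/C = k*(2*k**3 - 2*k**2 - k - 2)/(10*k**3 + 10*k**2 + k - 6), so s_k = R(k)·t_k = k*(-2*k**4 + 3*k**2 + 3*k + 2).
Check: Δs_k = -10*k**4 - 20*k**3 - 11*k**2 + 5*k + 6. ✓
Telescope: S(n) = s_(n+1) − s_(1) = -2*n**5 - 10*n**4 - 17*n**3 - 8*n**2 + 7*n + 6 − (6) = n*(-2*n**4 - 10*n**3 - 17*n**2 - 8*n + 7).

S(n) = n \left(- 2 n^{4} - 10 n^{3} - 17 n^{2} - 8 n + 7\right)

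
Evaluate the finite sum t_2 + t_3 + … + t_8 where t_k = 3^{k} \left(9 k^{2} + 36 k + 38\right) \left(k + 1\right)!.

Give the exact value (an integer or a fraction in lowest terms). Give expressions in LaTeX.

r(k) = 3*(9*k**3 + 72*k**2 + 191*k + 166)/(9*k**2 + 36*k + 38) after simplifying.
Factor: A=3*k + 6; B=1; C=k**2 + 4*k + 38/9.
Key eq: (3*k + 6)·f(k+1) = (1)·f(k) + (k**2 + 4*k + 38/9).
From deg A=1, deg B=0, deg C=2: d=1.
Solving with deg f ≤ 1: f(k) = (3*k + 4)/9.
Get s_k = R·t_k = 3**k*(3*k + 4)*factorial(k + 1) with R(k) = B(k−1)f(k)/C(k) = (3*k + 4)/(9*k**2 + 36*k + 38).
Δs = 3**k*(9*k**2 + 36*k + 38)*factorial(k + 1), as required.
Evaluate s at k=9 and k=2: 2214195782400 and 540; difference 2214195781860.

Σ = 2214195781860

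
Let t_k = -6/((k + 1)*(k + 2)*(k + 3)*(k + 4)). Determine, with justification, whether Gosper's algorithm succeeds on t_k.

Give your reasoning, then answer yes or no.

The ratio is (k + 1)/(k + 5).
Factor: A=k + 1; B=k + 5; C=1.
f must satisfy (k + 1)·f(k+1) − (k + 4)·f(k) = 1.
d = 3 from the (1,1,0) case.
Solving with deg f ≤ 3: f(k) = k*(k**2 + 6*k + 11)/18.
Then R = B(k−1)f/C = k*(k + 4)*(k**2 + 6*k + 11)/18, so s_k = R(k)·t_k = k*(-k**2 - 6*k - 11)/(3*(k + 1)*(k + 2)*(k + 3)).
Verify: -6/(k**4 + 10*k**3 + 35*k**2 + 50*k + 24) matches t_k.

Yes. s_k = k*(-k**2 - 6*k - 11)/(3*(k + 1)*(k + 2)*(k + 3)).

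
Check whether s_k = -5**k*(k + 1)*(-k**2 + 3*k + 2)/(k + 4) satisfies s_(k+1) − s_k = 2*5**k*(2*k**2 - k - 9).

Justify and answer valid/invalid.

Invalid: residual 5**k*(-12*k**3 - 39*k**2 + 69*k + 210)/(k**2 + 9*k + 20) ≠ 0.

s_(k+1) = 5**(k + 1)*(k**3 + k**2 - 6*k - 8)/(k + 5)
s_(k+1) − s_k = 5**k*(4*k**4 + 22*k**3 + 5*k**2 - 133*k - 150)/(k**2 + 9*k + 20)
(s_(k+1) − s_k) − t_k = 5**k*(-12*k**3 - 39*k**2 + 69*k + 210)/(k**2 + 9*k + 20)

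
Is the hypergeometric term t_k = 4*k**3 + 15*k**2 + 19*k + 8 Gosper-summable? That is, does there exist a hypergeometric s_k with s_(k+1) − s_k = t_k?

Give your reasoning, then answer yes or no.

r(k) = (4*k**3 + 27*k**2 + 61*k + 46)/(4*k**3 + 15*k**2 + 19*k + 8) after simplifying.
Normal form (A,B,C) = (1, 1, k**3 + 15*k**2/4 + 19*k/4 + 2).
Solve (1)·f(k+1) − (1)·f(k) = k**3 + 15*k**2/4 + 19*k/4 + 2.
Degrees (0,0,3) ⇒ d ≤ 4.
Coefficient equations give f(k) = k*(k + 1)**3/4.
So s_k = (B(k−1)f/C)·t_k = (k*(k + 1)**2/(4*k**2 + 11*k + 8))·t_k = k*(k**3 + 3*k**2 + 3*k + 1).
s_(k+1) − s_k = 4*k**3 + 15*k**2 + 19*k + 8 = t_k.

Yes. s_k = k*(k**3 + 3*k**2 + 3*k + 1).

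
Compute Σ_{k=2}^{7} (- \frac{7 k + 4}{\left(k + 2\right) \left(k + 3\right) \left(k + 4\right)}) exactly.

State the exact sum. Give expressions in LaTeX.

Σ = -123/220

Compute t_(k+1)/t_k: get (k + 2)*(7*k + 11)/((k + 5)*(7*k + 4)).
Factor: A=k + 2; B=k + 5; C=k + 4/7.
Key eq: (k + 2)·f(k+1) = (k + 4)·f(k) + (k + 4/7).
Bound: deg f ≤ 2.
A polynomial solution: f(k) = k*(3*k + 1)/14.
R(k) = B(k−1)·f(k)/C(k) = k*(k + 4)*(3*k + 1)/(2*(7*k + 4)); s_k = R·t_k = k*(-3*k - 1)/(2*(k + 2)*(k + 3)).
Δs = (-7*k - 4)/(k**3 + 9*k**2 + 26*k + 24), as required.
Sum = s_(8) − s_(2); s_(8) = -10/11, s_(2) = -7/20 ⇒ -123/220.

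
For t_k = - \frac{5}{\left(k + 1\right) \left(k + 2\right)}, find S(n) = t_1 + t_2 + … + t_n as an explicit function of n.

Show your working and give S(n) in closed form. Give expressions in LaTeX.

Ratio r(k) = (k + 1)/(k + 3).
Gosper form: A/B · C(k+1)/C(k) with A=k + 1, B=k + 3, C=1.
Solve (k + 1)·f(k+1) − (k + 2)·f(k) = 1.
Degrees (1,1,0) ⇒ d ≤ 1.
Solve for f: f(k) = k (degree 1 ≤ 1).
Then R = B(k−1)f/C = k*(k + 2), so s_k = R(k)·t_k = -5*k/(k + 1).
s_(k+1) − s_k = -5/(k**2 + 3*k + 2) = t_k.
s_(n+1) = 5*(-n - 1)/(n + 2) and s_(1) = -5/2, so S(n) = -5*n/(2*n + 4).

S(n) = - \frac{5 n}{2 n + 4}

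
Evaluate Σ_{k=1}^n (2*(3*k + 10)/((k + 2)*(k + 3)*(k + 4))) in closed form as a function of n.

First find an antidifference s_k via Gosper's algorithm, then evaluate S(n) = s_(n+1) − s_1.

Step 1: r(k) = (k + 2)*(3*k + 13)/((k + 5)*(3*k + 10)).
Gosper form: A/B · C(k+1)/C(k) with A=k + 2, B=k + 5, C=k + 10/3.
Need (k + 2)·f(k+1) − (k + 4)·f(k) = k + 10/3.
Bound: deg f ≤ 2.
A polynomial solution: f(k) = k*(4*k + 11)/9.
R(k) = B(k−1)·f(k)/C(k) = k*(k + 4)*(4*k + 11)/(3*(3*k + 10)); s_k = R·t_k = 2*k*(4*k + 11)/(3*(k + 2)*(k + 3)).
Verify: 2*(3*k + 10)/(k**3 + 9*k**2 + 26*k + 24) matches t_k.
Σ_(k=1)^n t_k = s_(n+1) − s_(1) = (2*(4*n**2 + 19*n + 15)/(3*(n**2 + 7*n + 12))) − (5/6), i.e. n*(11*n + 41)/(6*(n**2 + 7*n + 12)).

S(n) = n*(11*n + 41)/(6*(n**2 + 7*n + 12))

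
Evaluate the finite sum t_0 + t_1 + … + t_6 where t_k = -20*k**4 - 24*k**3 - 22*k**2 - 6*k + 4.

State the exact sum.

Compute t_(k+1)/t_k: get (10*k**4 + 52*k**3 + 107*k**2 + 101*k + 34)/(10*k**4 + 12*k**3 + 11*k**2 + 3*k - 2).
A = 1, B = 1, C = k**4 + 6*k**3/5 + 11*k**2/10 + 3*k/10 - 1/5.
Key eq: (1)·f(k+1) = (1)·f(k) + (k**4 + 6*k**3/5 + 11*k**2/10 + 3*k/10 - 1/5).
Degrees (0,0,4) ⇒ d ≤ 5.
Solve for f: f(k) = k*(2*k**4 - 2*k**3 + k**2 - k - 2)/10 (degree 5 ≤ 5).
R(k) = B(k−1)·f(k)/C(k) = k*(2*k**4 - 2*k**3 + k**2 - k - 2)/(10*k**4 + 12*k**3 + 11*k**2 + 3*k - 2); s_k = R·t_k = 2*k*(-2*k**4 + 2*k**3 - k**2 + k + 2).
Check: Δs_k = -20*k**4 - 24*k**3 - 22*k**2 - 6*k + 4. ✓
Sum = s_(7) − s_(0); s_(7) = -58184, s_(0) = 0 ⇒ -58184.

Σ = -58184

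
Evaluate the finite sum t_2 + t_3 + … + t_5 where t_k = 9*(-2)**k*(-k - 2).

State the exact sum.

Step 1: r(k) = 2*(-k - 3)/(k + 2).
Take A(k)=-2, B(k)=1, C(k)=k + 2.
Set up (-2)·f(k+1) − (1)·f(k) − (k + 2) = 0.
Degrees (0,0,1) ⇒ d ≤ 1.
A polynomial solution: f(k) = -(3*k + 4)/9.
R(k) = B(k−1)·f(k)/C(k) = -(3*k + 4)/(9*(k + 2)); s_k = R·t_k = (-2)**k*(3*k + 4).
s_(k+1) − s_k = 9*(-2)**k*(-k - 2) = t_k.
Sum = s_(6) − s_(2); s_(6) = 1408, s_(2) = 40 ⇒ 1368.

Σ = 1368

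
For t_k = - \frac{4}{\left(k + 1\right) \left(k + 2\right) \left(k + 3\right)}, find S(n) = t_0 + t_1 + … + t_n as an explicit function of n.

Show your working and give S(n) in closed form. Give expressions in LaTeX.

S(n) = \frac{- n^{2} - 5 n - 4}{n^{2} + 5 n + 6}

Ratio r(k) = (k + 1)/(k + 4).
Normal form (A,B,C) = (k + 1, k + 4, 1).
Key eq: (k + 1)·f(k+1) = (k + 3)·f(k) + (1).
From deg A=1, deg B=1, deg C=0: d=2.
Solve for f: f(k) = k*(k + 3)/4 (degree 2 ≤ 2).
Certificate R = B(k−1)f/C = k*(k + 3)**2/4 gives s_k = k*(-k - 3)/((k + 1)*(k + 2)).
s_(k+1) − s_k = -4/(k**3 + 6*k**2 + 11*k + 6) = t_k.
Σ_(k=0)^n t_k = s_(n+1) − s_(0) = ((-n**2 - 5*n - 4)/(n**2 + 5*n + 6)) − (0), i.e. (-n**2 - 5*n - 4)/(n**2 + 5*n + 6).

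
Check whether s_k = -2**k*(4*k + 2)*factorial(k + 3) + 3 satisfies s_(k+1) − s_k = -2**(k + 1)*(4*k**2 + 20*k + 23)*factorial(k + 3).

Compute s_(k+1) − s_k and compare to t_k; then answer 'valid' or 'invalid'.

Valid: the claim telescopes to t_k.

s_(k+1) = -2**(k + 1)*(4*k + 6)*factorial(k + 4) + 3
s_(k+1) − s_k = -2**(k + 1)*(4*k**2 + 20*k + 23)*factorial(k + 3)
(s_(k+1) − s_k) − t_k = 0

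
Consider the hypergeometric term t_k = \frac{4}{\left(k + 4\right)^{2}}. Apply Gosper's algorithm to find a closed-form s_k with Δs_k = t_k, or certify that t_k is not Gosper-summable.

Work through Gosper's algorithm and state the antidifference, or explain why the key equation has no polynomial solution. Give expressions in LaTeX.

no hypergeometric antidifference exists

Ratio r(k) = (k + 4)**2/(k + 5)**2.
Gosper form: A/B · C(k+1)/C(k) with A=k**2 + 8*k + 16, B=k**2 + 10*k + 25, C=1.
Solve (k**2 + 8*k + 16)·f(k+1) − (k**2 + 8*k + 16)·f(k) = 1.
Bound: deg f ≤ 0.
Generic f = c0 gives residual -1; -1 = 0 cannot hold, so t_k is not Gosper-summable.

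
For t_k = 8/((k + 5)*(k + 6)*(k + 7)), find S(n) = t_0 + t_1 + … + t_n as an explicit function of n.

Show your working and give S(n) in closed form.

S(n) = 2*(n**2 + 13*n + 12)/(15*(n**2 + 13*n + 42))

The ratio is (k + 5)/(k + 8).
Normal form (A,B,C) = (k + 5, k + 8, 1).
Need (k + 5)·f(k+1) − (k + 7)·f(k) = 1.
From deg A=1, deg B=1, deg C=0: d=2.
Match coefficients ⇒ f(k) = k*(k + 11)/60.
So s_k = (B(k−1)f/C)·t_k = (k*(k + 7)*(k + 11)/60)·t_k = 2*k*(k + 11)/(15*(k + 5)*(k + 6)).
Verify: 8/(k**3 + 18*k**2 + 107*k + 210) matches t_k.
s_(n+1) = 2*(n**2 + 13*n + 12)/(15*(n**2 + 13*n + 42)) and s_(0) = 0, so S(n) = 2*(n**2 + 13*n + 12)/(15*(n**2 + 13*n + 42)).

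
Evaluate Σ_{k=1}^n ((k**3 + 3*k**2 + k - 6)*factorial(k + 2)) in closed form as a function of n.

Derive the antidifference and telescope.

The ratio is (k + 3)*(k + (k + 1)**3 + 3*(k + 1)**2 - 5)/(k**3 + 3*k**2 + k - 6).
Gosper form: A/B · C(k+1)/C(k) with A=k + 3, B=1, C=k**3 + 3*k**2 + k - 6.
Key eq: (k + 3)·f(k+1) = (1)·f(k) + (k**3 + 3*k**2 + k - 6).
d = 2 from the (1,0,3) case.
Coefficient equations give f(k) = k**2 - k - 3.
So s_k = (B(k−1)f/C)·t_k = ((k**2 - k - 3)/(k**3 + 3*k**2 + k - 6))·t_k = (k**2 - k - 3)*factorial(k + 2).
Verify: (k**3 + 3*k**2 + k - 6)*factorial(k + 2) matches t_k.
s_(n+1) = (n**2 + n - 3)*factorial(n + 3) and s_(1) = -18, so S(n) = n**2*factorial(n + 3) + n*factorial(n + 3) - 3*factorial(n + 3) + 18.

S(n) = n**2*factorial(n + 3) + n*factorial(n + 3) - 3*factorial(n + 3) + 18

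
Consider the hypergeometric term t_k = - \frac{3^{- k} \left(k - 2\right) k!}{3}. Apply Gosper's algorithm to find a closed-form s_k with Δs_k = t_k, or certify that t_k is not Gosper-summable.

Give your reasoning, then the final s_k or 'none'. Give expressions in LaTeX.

Ratio r(k) = (k**2 - 1)/(3*(k - 2)).
Take A(k)=k/3 + 1/3, B(k)=1, C(k)=k - 2.
Key eq: (k/3 + 1/3)·f(k+1) = (1)·f(k) + (k - 2).
d = 0 from the (1,0,1) case.
Solve for f: f(k) = 3 (degree 0 ≤ 0).
Then R = B(k−1)f/C = 3/(k - 2), so s_k = R(k)·t_k = -factorial(k)/3**k.
Check: Δs_k = -(k - 2)*factorial(k)/(3*3**k). ✓

s_k = - 3^{- k} k!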